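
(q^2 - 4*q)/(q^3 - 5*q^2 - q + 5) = q*(q - 4)/(q^3 - 5*q^2 - q + 5)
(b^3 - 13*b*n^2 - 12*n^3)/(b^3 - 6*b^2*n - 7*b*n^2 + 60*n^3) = (b + n)/(b - 5*n)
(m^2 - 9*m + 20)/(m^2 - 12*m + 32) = (m - 5)/(m - 8)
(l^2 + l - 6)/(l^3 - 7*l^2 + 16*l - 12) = (l + 3)/(l^2 - 5*l + 6)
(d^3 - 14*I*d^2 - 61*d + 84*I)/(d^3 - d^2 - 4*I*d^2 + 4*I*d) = (d^2 - 10*I*d - 21)/(d*(d - 1))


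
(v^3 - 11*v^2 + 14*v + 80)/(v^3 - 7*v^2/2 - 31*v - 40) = 2*(v - 5)/(2*v + 5)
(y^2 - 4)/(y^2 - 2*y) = (y + 2)/y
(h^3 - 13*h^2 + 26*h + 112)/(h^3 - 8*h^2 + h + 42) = (h - 8)/(h - 3)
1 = 1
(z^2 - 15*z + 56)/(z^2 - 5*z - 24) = (z - 7)/(z + 3)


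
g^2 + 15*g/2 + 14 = (g + 7/2)*(g + 4)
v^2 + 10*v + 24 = (v + 4)*(v + 6)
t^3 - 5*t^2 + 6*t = t*(t - 3)*(t - 2)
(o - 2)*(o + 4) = o^2 + 2*o - 8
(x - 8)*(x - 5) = x^2 - 13*x + 40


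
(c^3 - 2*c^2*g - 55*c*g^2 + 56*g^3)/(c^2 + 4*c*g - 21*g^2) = (c^2 - 9*c*g + 8*g^2)/(c - 3*g)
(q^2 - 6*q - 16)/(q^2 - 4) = (q - 8)/(q - 2)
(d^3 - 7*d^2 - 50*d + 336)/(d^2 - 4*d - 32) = (d^2 + d - 42)/(d + 4)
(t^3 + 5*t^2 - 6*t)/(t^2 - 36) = t*(t - 1)/(t - 6)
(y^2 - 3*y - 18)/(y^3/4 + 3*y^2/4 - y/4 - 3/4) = 4*(y - 6)/(y^2 - 1)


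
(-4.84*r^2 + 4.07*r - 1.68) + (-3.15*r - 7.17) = -4.84*r^2 + 0.92*r - 8.85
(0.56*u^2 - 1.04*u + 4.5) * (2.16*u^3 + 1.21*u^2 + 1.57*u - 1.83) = 1.2096*u^5 - 1.5688*u^4 + 9.3408*u^3 + 2.7874*u^2 + 8.9682*u - 8.235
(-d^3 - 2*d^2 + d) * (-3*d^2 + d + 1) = 3*d^5 + 5*d^4 - 6*d^3 - d^2 + d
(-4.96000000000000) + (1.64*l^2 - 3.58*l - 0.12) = 1.64*l^2 - 3.58*l - 5.08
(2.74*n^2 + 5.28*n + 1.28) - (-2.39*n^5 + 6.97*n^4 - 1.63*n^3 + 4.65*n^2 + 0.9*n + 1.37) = 2.39*n^5 - 6.97*n^4 + 1.63*n^3 - 1.91*n^2 + 4.38*n - 0.0900000000000001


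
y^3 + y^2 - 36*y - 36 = (y - 6)*(y + 1)*(y + 6)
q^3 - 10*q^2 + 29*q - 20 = (q - 5)*(q - 4)*(q - 1)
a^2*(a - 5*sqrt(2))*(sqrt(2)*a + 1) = sqrt(2)*a^4 - 9*a^3 - 5*sqrt(2)*a^2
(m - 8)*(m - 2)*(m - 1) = m^3 - 11*m^2 + 26*m - 16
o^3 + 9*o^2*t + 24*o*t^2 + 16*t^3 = (o + t)*(o + 4*t)^2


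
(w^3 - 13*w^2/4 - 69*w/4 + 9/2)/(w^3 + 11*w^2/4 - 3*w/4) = (w - 6)/w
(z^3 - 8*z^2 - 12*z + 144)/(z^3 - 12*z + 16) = (z^2 - 12*z + 36)/(z^2 - 4*z + 4)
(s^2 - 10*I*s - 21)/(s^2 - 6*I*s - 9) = (s - 7*I)/(s - 3*I)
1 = 1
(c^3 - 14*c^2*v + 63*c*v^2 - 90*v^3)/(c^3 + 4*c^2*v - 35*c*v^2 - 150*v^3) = (c^2 - 8*c*v + 15*v^2)/(c^2 + 10*c*v + 25*v^2)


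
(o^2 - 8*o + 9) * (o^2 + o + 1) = o^4 - 7*o^3 + 2*o^2 + o + 9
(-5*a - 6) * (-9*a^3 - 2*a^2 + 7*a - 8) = 45*a^4 + 64*a^3 - 23*a^2 - 2*a + 48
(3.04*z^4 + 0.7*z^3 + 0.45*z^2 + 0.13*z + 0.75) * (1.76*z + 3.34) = 5.3504*z^5 + 11.3856*z^4 + 3.13*z^3 + 1.7318*z^2 + 1.7542*z + 2.505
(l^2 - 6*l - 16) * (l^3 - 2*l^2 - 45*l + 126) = l^5 - 8*l^4 - 49*l^3 + 428*l^2 - 36*l - 2016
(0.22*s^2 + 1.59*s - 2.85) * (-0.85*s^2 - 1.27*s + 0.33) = -0.187*s^4 - 1.6309*s^3 + 0.4758*s^2 + 4.1442*s - 0.9405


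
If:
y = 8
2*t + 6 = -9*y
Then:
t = -39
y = 8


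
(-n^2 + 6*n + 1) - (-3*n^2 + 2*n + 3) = 2*n^2 + 4*n - 2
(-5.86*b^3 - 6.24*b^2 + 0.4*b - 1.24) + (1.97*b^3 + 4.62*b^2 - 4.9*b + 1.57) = -3.89*b^3 - 1.62*b^2 - 4.5*b + 0.33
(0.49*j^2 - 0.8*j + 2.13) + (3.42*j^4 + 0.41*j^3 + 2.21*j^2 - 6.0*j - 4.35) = 3.42*j^4 + 0.41*j^3 + 2.7*j^2 - 6.8*j - 2.22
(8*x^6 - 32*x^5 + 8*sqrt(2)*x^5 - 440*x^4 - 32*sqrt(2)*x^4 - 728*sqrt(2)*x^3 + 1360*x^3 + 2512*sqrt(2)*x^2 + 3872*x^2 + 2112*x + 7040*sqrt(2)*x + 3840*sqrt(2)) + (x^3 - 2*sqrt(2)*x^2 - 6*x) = 8*x^6 - 32*x^5 + 8*sqrt(2)*x^5 - 440*x^4 - 32*sqrt(2)*x^4 - 728*sqrt(2)*x^3 + 1361*x^3 + 2510*sqrt(2)*x^2 + 3872*x^2 + 2106*x + 7040*sqrt(2)*x + 3840*sqrt(2)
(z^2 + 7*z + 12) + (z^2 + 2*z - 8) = 2*z^2 + 9*z + 4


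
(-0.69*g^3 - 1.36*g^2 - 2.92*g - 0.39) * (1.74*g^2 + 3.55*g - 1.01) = -1.2006*g^5 - 4.8159*g^4 - 9.2119*g^3 - 9.671*g^2 + 1.5647*g + 0.3939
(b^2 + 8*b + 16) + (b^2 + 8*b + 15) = 2*b^2 + 16*b + 31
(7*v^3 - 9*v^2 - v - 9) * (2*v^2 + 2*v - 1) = 14*v^5 - 4*v^4 - 27*v^3 - 11*v^2 - 17*v + 9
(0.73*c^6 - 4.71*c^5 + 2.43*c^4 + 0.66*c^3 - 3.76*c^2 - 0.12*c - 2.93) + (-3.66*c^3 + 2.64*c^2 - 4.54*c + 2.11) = 0.73*c^6 - 4.71*c^5 + 2.43*c^4 - 3.0*c^3 - 1.12*c^2 - 4.66*c - 0.82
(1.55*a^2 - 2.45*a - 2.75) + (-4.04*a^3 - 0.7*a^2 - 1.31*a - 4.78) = -4.04*a^3 + 0.85*a^2 - 3.76*a - 7.53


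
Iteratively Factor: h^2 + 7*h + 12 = (h + 4)*(h + 3)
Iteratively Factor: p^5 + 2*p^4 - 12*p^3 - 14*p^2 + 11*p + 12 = (p + 4)*(p^4 - 2*p^3 - 4*p^2 + 2*p + 3) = (p - 1)*(p + 4)*(p^3 - p^2 - 5*p - 3) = (p - 1)*(p + 1)*(p + 4)*(p^2 - 2*p - 3) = (p - 3)*(p - 1)*(p + 1)*(p + 4)*(p + 1)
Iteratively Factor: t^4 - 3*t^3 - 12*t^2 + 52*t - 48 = (t - 2)*(t^3 - t^2 - 14*t + 24) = (t - 2)^2*(t^2 + t - 12) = (t - 3)*(t - 2)^2*(t + 4)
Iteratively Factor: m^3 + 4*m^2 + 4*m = (m + 2)*(m^2 + 2*m) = (m + 2)^2*(m)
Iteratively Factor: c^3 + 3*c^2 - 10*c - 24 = (c + 4)*(c^2 - c - 6) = (c - 3)*(c + 4)*(c + 2)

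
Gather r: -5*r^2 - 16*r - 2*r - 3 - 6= -5*r^2 - 18*r - 9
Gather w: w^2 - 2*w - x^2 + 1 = w^2 - 2*w - x^2 + 1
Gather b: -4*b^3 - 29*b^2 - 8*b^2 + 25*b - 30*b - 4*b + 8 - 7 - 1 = -4*b^3 - 37*b^2 - 9*b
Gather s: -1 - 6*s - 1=-6*s - 2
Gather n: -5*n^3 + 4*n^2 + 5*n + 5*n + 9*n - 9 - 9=-5*n^3 + 4*n^2 + 19*n - 18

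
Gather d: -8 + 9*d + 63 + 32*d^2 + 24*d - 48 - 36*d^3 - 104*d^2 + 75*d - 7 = -36*d^3 - 72*d^2 + 108*d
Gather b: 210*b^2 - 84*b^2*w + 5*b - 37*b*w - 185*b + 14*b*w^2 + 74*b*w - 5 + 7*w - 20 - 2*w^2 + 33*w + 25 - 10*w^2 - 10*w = b^2*(210 - 84*w) + b*(14*w^2 + 37*w - 180) - 12*w^2 + 30*w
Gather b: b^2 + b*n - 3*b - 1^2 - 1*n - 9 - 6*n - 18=b^2 + b*(n - 3) - 7*n - 28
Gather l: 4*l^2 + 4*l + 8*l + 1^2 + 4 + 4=4*l^2 + 12*l + 9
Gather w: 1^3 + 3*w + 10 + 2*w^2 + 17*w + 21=2*w^2 + 20*w + 32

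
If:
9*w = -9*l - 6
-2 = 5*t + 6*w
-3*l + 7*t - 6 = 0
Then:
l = 16/27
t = 10/9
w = -34/27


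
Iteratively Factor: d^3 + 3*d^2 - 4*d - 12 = (d + 2)*(d^2 + d - 6) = (d + 2)*(d + 3)*(d - 2)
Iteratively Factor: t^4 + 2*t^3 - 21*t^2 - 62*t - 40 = (t + 2)*(t^3 - 21*t - 20) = (t - 5)*(t + 2)*(t^2 + 5*t + 4) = (t - 5)*(t + 2)*(t + 4)*(t + 1)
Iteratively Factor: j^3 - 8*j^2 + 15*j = (j - 5)*(j^2 - 3*j) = j*(j - 5)*(j - 3)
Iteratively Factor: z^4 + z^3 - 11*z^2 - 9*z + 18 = (z - 1)*(z^3 + 2*z^2 - 9*z - 18) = (z - 1)*(z + 2)*(z^2 - 9) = (z - 1)*(z + 2)*(z + 3)*(z - 3)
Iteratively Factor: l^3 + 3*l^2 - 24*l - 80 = (l + 4)*(l^2 - l - 20) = (l - 5)*(l + 4)*(l + 4)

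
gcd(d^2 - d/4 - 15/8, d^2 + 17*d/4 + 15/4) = d + 5/4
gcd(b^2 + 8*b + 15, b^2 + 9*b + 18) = b + 3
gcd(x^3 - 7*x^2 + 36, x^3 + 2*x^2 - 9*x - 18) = x^2 - x - 6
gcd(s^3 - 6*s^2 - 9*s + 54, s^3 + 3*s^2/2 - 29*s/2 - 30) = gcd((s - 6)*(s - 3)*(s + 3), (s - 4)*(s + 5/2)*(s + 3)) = s + 3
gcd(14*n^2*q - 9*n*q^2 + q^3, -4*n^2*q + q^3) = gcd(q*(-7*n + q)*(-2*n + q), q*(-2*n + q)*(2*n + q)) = -2*n*q + q^2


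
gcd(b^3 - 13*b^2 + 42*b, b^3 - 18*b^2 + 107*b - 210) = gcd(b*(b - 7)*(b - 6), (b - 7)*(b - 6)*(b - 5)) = b^2 - 13*b + 42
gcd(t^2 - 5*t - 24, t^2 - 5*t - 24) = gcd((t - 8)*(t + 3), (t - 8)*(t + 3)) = t^2 - 5*t - 24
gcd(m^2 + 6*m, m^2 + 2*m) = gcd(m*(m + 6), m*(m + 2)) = m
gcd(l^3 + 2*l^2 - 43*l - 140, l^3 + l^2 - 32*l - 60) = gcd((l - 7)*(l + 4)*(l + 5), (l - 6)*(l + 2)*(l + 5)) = l + 5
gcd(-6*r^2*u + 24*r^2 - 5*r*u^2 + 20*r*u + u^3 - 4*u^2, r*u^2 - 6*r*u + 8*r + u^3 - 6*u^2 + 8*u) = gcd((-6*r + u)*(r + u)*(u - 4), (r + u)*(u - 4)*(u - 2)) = r*u - 4*r + u^2 - 4*u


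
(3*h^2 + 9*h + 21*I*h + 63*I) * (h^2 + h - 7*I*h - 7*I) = 3*h^4 + 12*h^3 + 156*h^2 + 588*h + 441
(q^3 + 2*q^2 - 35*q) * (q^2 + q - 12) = q^5 + 3*q^4 - 45*q^3 - 59*q^2 + 420*q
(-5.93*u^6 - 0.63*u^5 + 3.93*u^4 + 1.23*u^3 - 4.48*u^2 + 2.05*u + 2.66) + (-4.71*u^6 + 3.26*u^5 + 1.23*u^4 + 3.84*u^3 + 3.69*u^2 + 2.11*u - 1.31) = -10.64*u^6 + 2.63*u^5 + 5.16*u^4 + 5.07*u^3 - 0.79*u^2 + 4.16*u + 1.35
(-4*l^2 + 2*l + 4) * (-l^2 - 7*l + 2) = 4*l^4 + 26*l^3 - 26*l^2 - 24*l + 8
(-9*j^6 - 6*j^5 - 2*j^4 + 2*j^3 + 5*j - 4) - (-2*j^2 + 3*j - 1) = -9*j^6 - 6*j^5 - 2*j^4 + 2*j^3 + 2*j^2 + 2*j - 3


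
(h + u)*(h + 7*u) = h^2 + 8*h*u + 7*u^2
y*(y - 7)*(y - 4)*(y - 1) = y^4 - 12*y^3 + 39*y^2 - 28*y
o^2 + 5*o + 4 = (o + 1)*(o + 4)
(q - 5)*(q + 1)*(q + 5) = q^3 + q^2 - 25*q - 25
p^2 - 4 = (p - 2)*(p + 2)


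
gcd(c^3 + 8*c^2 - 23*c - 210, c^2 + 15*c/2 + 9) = c + 6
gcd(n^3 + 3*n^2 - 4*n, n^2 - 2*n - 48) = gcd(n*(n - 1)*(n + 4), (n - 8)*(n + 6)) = 1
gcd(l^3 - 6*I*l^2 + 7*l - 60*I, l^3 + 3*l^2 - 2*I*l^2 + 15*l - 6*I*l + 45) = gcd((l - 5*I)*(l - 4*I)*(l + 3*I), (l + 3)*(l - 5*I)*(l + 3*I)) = l^2 - 2*I*l + 15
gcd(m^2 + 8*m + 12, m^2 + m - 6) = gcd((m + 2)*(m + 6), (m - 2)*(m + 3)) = 1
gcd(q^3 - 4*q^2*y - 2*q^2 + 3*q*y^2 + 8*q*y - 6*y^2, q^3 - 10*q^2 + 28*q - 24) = q - 2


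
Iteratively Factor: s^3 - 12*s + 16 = (s - 2)*(s^2 + 2*s - 8) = (s - 2)^2*(s + 4)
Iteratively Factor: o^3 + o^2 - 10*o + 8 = (o + 4)*(o^2 - 3*o + 2) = (o - 2)*(o + 4)*(o - 1)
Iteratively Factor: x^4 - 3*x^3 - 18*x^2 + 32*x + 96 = (x + 2)*(x^3 - 5*x^2 - 8*x + 48) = (x - 4)*(x + 2)*(x^2 - x - 12) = (x - 4)^2*(x + 2)*(x + 3)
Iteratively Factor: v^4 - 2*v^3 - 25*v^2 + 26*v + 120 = (v + 4)*(v^3 - 6*v^2 - v + 30) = (v - 5)*(v + 4)*(v^2 - v - 6) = (v - 5)*(v - 3)*(v + 4)*(v + 2)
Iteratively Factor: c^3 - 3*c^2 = (c - 3)*(c^2) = c*(c - 3)*(c)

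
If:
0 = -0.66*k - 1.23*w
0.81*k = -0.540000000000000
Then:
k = -0.67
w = 0.36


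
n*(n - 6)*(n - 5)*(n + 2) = n^4 - 9*n^3 + 8*n^2 + 60*n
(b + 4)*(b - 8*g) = b^2 - 8*b*g + 4*b - 32*g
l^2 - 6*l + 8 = (l - 4)*(l - 2)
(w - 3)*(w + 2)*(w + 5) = w^3 + 4*w^2 - 11*w - 30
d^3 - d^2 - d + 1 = (d - 1)^2*(d + 1)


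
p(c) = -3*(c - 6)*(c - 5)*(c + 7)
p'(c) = -3*(c - 6)*(c - 5) - 3*(c - 6)*(c + 7) - 3*(c - 5)*(c + 7) = -9*c^2 + 24*c + 141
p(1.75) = -362.58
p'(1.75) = 155.44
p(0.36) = -577.82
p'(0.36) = 148.47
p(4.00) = -66.00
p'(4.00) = 93.00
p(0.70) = -526.45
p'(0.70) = 153.39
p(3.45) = -123.91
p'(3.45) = 116.68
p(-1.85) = -830.79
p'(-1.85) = 65.80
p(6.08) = -3.39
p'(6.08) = -45.78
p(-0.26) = -665.80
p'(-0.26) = 134.15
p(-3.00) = -864.00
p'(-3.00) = -12.00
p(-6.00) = -396.00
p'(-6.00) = -327.00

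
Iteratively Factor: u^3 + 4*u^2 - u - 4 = (u - 1)*(u^2 + 5*u + 4) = (u - 1)*(u + 1)*(u + 4)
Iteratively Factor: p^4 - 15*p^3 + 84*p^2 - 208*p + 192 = (p - 4)*(p^3 - 11*p^2 + 40*p - 48) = (p - 4)^2*(p^2 - 7*p + 12) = (p - 4)^3*(p - 3)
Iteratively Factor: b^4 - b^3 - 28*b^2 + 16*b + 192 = (b - 4)*(b^3 + 3*b^2 - 16*b - 48) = (b - 4)*(b + 4)*(b^2 - b - 12) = (b - 4)^2*(b + 4)*(b + 3)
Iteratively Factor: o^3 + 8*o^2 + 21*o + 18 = (o + 3)*(o^2 + 5*o + 6) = (o + 3)^2*(o + 2)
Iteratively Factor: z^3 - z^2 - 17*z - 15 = (z - 5)*(z^2 + 4*z + 3) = (z - 5)*(z + 3)*(z + 1)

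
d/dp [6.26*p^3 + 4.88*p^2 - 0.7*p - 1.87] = 18.78*p^2 + 9.76*p - 0.7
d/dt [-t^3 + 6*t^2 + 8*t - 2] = -3*t^2 + 12*t + 8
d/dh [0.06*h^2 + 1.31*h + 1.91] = 0.12*h + 1.31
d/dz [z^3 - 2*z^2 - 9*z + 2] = 3*z^2 - 4*z - 9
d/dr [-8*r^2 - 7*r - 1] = -16*r - 7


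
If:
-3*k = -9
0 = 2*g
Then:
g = 0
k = 3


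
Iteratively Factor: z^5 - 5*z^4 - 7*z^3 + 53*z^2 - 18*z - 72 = (z + 3)*(z^4 - 8*z^3 + 17*z^2 + 2*z - 24) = (z - 2)*(z + 3)*(z^3 - 6*z^2 + 5*z + 12) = (z - 3)*(z - 2)*(z + 3)*(z^2 - 3*z - 4) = (z - 3)*(z - 2)*(z + 1)*(z + 3)*(z - 4)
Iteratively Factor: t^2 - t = (t - 1)*(t)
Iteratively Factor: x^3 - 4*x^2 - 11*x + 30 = (x + 3)*(x^2 - 7*x + 10) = (x - 2)*(x + 3)*(x - 5)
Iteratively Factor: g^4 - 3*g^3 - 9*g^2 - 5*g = (g + 1)*(g^3 - 4*g^2 - 5*g) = (g - 5)*(g + 1)*(g^2 + g) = g*(g - 5)*(g + 1)*(g + 1)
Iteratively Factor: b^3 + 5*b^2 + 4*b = (b + 1)*(b^2 + 4*b) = (b + 1)*(b + 4)*(b)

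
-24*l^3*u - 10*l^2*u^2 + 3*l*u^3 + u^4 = u*(-3*l + u)*(2*l + u)*(4*l + u)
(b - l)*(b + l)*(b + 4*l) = b^3 + 4*b^2*l - b*l^2 - 4*l^3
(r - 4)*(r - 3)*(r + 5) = r^3 - 2*r^2 - 23*r + 60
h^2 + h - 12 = (h - 3)*(h + 4)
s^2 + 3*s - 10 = (s - 2)*(s + 5)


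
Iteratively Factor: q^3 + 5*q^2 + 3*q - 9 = (q - 1)*(q^2 + 6*q + 9) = (q - 1)*(q + 3)*(q + 3)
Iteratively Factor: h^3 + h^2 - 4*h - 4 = (h + 2)*(h^2 - h - 2) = (h + 1)*(h + 2)*(h - 2)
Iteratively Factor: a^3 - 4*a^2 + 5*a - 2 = (a - 1)*(a^2 - 3*a + 2) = (a - 1)^2*(a - 2)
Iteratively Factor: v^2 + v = (v + 1)*(v)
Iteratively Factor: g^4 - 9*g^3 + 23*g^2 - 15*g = (g - 3)*(g^3 - 6*g^2 + 5*g) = (g - 5)*(g - 3)*(g^2 - g) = g*(g - 5)*(g - 3)*(g - 1)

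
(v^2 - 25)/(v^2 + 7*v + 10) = (v - 5)/(v + 2)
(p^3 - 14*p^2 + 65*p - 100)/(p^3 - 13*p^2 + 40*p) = (p^2 - 9*p + 20)/(p*(p - 8))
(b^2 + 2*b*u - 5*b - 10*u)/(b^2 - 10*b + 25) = (b + 2*u)/(b - 5)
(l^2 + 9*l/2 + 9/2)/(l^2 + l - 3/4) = 2*(l + 3)/(2*l - 1)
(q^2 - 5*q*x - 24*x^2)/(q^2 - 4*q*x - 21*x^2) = (-q + 8*x)/(-q + 7*x)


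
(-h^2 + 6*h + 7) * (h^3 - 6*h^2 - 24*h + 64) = -h^5 + 12*h^4 - 5*h^3 - 250*h^2 + 216*h + 448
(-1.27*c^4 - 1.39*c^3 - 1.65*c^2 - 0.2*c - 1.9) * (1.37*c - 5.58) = -1.7399*c^5 + 5.1823*c^4 + 5.4957*c^3 + 8.933*c^2 - 1.487*c + 10.602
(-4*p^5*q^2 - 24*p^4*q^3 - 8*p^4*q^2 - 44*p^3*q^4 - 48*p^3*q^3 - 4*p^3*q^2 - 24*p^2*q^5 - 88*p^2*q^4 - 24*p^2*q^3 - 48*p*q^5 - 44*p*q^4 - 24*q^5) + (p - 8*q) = -4*p^5*q^2 - 24*p^4*q^3 - 8*p^4*q^2 - 44*p^3*q^4 - 48*p^3*q^3 - 4*p^3*q^2 - 24*p^2*q^5 - 88*p^2*q^4 - 24*p^2*q^3 - 48*p*q^5 - 44*p*q^4 + p - 24*q^5 - 8*q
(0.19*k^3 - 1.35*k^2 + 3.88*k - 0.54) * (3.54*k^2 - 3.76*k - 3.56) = 0.6726*k^5 - 5.4934*k^4 + 18.1348*k^3 - 11.6944*k^2 - 11.7824*k + 1.9224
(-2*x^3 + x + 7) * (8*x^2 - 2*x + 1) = -16*x^5 + 4*x^4 + 6*x^3 + 54*x^2 - 13*x + 7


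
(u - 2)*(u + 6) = u^2 + 4*u - 12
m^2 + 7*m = m*(m + 7)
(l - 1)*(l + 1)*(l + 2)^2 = l^4 + 4*l^3 + 3*l^2 - 4*l - 4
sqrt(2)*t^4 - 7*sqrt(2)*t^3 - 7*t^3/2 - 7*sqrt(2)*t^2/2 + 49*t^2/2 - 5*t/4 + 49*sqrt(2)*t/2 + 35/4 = (t - 7)*(t - 5*sqrt(2)/2)*(t + sqrt(2)/2)*(sqrt(2)*t + 1/2)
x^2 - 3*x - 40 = (x - 8)*(x + 5)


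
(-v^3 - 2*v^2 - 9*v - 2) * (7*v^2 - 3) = -7*v^5 - 14*v^4 - 60*v^3 - 8*v^2 + 27*v + 6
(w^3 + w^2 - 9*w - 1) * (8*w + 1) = 8*w^4 + 9*w^3 - 71*w^2 - 17*w - 1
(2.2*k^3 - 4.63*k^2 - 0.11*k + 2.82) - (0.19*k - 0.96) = 2.2*k^3 - 4.63*k^2 - 0.3*k + 3.78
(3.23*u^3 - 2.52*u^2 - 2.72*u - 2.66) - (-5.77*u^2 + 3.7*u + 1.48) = 3.23*u^3 + 3.25*u^2 - 6.42*u - 4.14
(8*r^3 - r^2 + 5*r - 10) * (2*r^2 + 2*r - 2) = 16*r^5 + 14*r^4 - 8*r^3 - 8*r^2 - 30*r + 20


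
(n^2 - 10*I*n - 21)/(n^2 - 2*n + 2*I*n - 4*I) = (n^2 - 10*I*n - 21)/(n^2 + 2*n*(-1 + I) - 4*I)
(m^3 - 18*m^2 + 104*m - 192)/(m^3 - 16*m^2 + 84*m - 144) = (m - 8)/(m - 6)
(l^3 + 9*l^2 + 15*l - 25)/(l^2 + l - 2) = (l^2 + 10*l + 25)/(l + 2)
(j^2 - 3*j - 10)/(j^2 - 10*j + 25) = (j + 2)/(j - 5)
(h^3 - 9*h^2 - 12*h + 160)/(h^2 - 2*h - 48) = (h^2 - h - 20)/(h + 6)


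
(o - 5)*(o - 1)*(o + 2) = o^3 - 4*o^2 - 7*o + 10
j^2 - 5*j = j*(j - 5)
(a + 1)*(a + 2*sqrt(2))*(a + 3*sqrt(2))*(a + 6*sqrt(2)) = a^4 + a^3 + 11*sqrt(2)*a^3 + 11*sqrt(2)*a^2 + 72*a^2 + 72*a + 72*sqrt(2)*a + 72*sqrt(2)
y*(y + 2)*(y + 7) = y^3 + 9*y^2 + 14*y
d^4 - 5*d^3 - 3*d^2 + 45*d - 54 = (d - 3)^2*(d - 2)*(d + 3)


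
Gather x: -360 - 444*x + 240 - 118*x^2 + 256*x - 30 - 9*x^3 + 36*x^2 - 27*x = -9*x^3 - 82*x^2 - 215*x - 150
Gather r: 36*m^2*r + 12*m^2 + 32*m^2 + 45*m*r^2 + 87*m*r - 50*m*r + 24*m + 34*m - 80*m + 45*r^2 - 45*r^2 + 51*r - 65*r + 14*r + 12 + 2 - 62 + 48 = 44*m^2 + 45*m*r^2 - 22*m + r*(36*m^2 + 37*m)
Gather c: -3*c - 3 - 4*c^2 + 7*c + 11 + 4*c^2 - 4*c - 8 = 0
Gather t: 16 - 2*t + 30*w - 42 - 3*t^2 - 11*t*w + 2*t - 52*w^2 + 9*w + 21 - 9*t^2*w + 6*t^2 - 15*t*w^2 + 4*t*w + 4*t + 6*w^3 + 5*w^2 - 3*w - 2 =t^2*(3 - 9*w) + t*(-15*w^2 - 7*w + 4) + 6*w^3 - 47*w^2 + 36*w - 7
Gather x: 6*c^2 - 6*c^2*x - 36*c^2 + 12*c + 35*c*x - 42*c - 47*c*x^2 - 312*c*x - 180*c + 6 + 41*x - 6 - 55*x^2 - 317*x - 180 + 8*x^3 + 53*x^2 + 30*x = -30*c^2 - 210*c + 8*x^3 + x^2*(-47*c - 2) + x*(-6*c^2 - 277*c - 246) - 180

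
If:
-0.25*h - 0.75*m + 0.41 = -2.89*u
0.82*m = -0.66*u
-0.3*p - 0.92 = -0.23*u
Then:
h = 13.9746341463415*u + 1.64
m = -0.804878048780488*u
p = 0.766666666666667*u - 3.06666666666667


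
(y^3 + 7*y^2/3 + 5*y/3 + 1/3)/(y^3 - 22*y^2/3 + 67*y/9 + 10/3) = 3*(y^2 + 2*y + 1)/(3*y^2 - 23*y + 30)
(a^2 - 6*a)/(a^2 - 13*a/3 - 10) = 3*a/(3*a + 5)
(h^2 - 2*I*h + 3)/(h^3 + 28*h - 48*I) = (h^2 - 2*I*h + 3)/(h^3 + 28*h - 48*I)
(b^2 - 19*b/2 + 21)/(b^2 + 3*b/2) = (2*b^2 - 19*b + 42)/(b*(2*b + 3))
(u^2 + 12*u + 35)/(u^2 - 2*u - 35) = (u + 7)/(u - 7)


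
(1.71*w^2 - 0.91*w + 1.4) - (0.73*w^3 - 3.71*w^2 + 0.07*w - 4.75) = -0.73*w^3 + 5.42*w^2 - 0.98*w + 6.15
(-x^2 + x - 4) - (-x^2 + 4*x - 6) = 2 - 3*x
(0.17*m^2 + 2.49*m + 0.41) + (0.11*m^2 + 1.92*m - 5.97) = 0.28*m^2 + 4.41*m - 5.56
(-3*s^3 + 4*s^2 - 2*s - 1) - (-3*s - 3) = -3*s^3 + 4*s^2 + s + 2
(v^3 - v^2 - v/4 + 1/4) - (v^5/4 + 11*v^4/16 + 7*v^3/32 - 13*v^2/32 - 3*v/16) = -v^5/4 - 11*v^4/16 + 25*v^3/32 - 19*v^2/32 - v/16 + 1/4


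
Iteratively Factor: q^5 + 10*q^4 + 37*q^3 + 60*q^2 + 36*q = (q)*(q^4 + 10*q^3 + 37*q^2 + 60*q + 36) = q*(q + 2)*(q^3 + 8*q^2 + 21*q + 18) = q*(q + 2)*(q + 3)*(q^2 + 5*q + 6) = q*(q + 2)^2*(q + 3)*(q + 3)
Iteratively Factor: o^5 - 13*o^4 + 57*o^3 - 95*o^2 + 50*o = (o - 5)*(o^4 - 8*o^3 + 17*o^2 - 10*o) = o*(o - 5)*(o^3 - 8*o^2 + 17*o - 10) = o*(o - 5)^2*(o^2 - 3*o + 2) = o*(o - 5)^2*(o - 1)*(o - 2)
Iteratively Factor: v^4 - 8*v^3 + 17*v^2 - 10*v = (v - 2)*(v^3 - 6*v^2 + 5*v) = (v - 2)*(v - 1)*(v^2 - 5*v) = v*(v - 2)*(v - 1)*(v - 5)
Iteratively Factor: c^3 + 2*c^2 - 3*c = (c)*(c^2 + 2*c - 3) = c*(c + 3)*(c - 1)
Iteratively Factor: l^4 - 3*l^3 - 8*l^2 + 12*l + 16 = (l - 2)*(l^3 - l^2 - 10*l - 8) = (l - 2)*(l + 2)*(l^2 - 3*l - 4) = (l - 4)*(l - 2)*(l + 2)*(l + 1)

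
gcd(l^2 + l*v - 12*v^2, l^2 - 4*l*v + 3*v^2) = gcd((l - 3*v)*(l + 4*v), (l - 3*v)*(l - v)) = -l + 3*v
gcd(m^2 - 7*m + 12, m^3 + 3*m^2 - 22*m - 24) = m - 4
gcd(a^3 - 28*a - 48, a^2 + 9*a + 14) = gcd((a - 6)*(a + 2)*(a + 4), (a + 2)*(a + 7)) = a + 2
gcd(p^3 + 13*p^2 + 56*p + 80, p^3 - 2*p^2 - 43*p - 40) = p + 5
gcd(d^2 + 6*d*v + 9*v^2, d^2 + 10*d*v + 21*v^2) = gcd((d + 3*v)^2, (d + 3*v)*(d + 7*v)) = d + 3*v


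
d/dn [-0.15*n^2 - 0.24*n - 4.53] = -0.3*n - 0.24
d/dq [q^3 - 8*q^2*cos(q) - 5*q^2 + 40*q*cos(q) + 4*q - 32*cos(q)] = 8*q^2*sin(q) + 3*q^2 - 40*q*sin(q) - 16*q*cos(q) - 10*q + 32*sin(q) + 40*cos(q) + 4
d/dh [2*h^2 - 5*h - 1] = 4*h - 5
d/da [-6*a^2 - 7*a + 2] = -12*a - 7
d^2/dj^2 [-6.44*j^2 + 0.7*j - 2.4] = -12.8800000000000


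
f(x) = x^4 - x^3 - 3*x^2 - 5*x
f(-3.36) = 148.32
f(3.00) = 12.00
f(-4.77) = 581.82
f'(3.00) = 58.00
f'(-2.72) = -91.37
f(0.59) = -4.08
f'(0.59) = -8.76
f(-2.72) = 66.26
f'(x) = 4*x^3 - 3*x^2 - 6*x - 5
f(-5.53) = 1040.21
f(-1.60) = 10.97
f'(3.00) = 58.00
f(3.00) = 12.00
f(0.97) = -7.70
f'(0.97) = -9.99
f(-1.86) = 17.32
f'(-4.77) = -478.76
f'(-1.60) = -19.46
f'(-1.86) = -29.96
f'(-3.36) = -170.44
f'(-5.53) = -740.01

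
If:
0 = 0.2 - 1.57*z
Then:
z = 0.13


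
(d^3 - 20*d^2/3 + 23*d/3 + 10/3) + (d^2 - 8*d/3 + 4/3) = d^3 - 17*d^2/3 + 5*d + 14/3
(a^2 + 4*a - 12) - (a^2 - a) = 5*a - 12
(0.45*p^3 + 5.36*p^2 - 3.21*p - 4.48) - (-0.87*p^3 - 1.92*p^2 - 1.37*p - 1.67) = 1.32*p^3 + 7.28*p^2 - 1.84*p - 2.81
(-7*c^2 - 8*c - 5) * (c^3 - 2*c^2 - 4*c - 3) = -7*c^5 + 6*c^4 + 39*c^3 + 63*c^2 + 44*c + 15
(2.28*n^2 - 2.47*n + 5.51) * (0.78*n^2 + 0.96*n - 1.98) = 1.7784*n^4 + 0.262199999999999*n^3 - 2.5878*n^2 + 10.1802*n - 10.9098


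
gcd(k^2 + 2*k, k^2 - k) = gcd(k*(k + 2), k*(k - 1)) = k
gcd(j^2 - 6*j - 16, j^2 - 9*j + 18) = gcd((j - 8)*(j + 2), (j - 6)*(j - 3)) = 1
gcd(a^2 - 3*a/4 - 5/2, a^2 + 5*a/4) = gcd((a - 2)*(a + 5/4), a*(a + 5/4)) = a + 5/4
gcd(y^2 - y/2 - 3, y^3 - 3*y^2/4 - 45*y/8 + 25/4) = y - 2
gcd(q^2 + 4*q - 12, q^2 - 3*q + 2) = q - 2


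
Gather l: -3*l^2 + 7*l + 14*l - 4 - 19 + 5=-3*l^2 + 21*l - 18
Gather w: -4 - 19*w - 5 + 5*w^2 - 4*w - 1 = 5*w^2 - 23*w - 10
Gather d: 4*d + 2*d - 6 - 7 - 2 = 6*d - 15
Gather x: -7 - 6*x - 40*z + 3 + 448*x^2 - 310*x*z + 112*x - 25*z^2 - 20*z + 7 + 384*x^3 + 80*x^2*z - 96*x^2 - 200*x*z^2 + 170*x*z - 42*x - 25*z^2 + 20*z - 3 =384*x^3 + x^2*(80*z + 352) + x*(-200*z^2 - 140*z + 64) - 50*z^2 - 40*z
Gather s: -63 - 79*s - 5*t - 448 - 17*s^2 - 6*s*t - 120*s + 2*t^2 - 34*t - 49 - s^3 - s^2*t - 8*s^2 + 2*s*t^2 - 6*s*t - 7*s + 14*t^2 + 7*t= -s^3 + s^2*(-t - 25) + s*(2*t^2 - 12*t - 206) + 16*t^2 - 32*t - 560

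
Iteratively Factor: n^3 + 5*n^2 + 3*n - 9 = (n + 3)*(n^2 + 2*n - 3) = (n - 1)*(n + 3)*(n + 3)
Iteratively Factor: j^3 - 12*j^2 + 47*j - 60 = (j - 4)*(j^2 - 8*j + 15) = (j - 4)*(j - 3)*(j - 5)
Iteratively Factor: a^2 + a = (a)*(a + 1)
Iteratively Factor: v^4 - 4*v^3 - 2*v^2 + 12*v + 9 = (v + 1)*(v^3 - 5*v^2 + 3*v + 9) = (v - 3)*(v + 1)*(v^2 - 2*v - 3) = (v - 3)*(v + 1)^2*(v - 3)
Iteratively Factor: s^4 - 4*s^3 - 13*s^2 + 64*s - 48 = (s - 3)*(s^3 - s^2 - 16*s + 16) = (s - 3)*(s - 1)*(s^2 - 16) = (s - 3)*(s - 1)*(s + 4)*(s - 4)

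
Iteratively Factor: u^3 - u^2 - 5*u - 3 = (u + 1)*(u^2 - 2*u - 3) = (u - 3)*(u + 1)*(u + 1)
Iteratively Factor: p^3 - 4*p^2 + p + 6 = (p - 2)*(p^2 - 2*p - 3) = (p - 2)*(p + 1)*(p - 3)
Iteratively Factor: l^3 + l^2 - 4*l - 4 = (l + 1)*(l^2 - 4) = (l + 1)*(l + 2)*(l - 2)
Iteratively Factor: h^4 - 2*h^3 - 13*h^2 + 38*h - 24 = (h - 2)*(h^3 - 13*h + 12) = (h - 2)*(h + 4)*(h^2 - 4*h + 3) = (h - 2)*(h - 1)*(h + 4)*(h - 3)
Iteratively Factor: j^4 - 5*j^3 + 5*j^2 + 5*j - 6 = (j - 3)*(j^3 - 2*j^2 - j + 2) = (j - 3)*(j + 1)*(j^2 - 3*j + 2) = (j - 3)*(j - 1)*(j + 1)*(j - 2)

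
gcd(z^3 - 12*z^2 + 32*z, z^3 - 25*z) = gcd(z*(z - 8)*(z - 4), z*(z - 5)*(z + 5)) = z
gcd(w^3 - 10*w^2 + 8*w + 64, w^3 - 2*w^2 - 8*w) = w^2 - 2*w - 8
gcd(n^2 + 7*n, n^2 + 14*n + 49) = n + 7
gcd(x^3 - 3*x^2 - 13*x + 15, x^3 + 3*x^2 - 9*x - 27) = x + 3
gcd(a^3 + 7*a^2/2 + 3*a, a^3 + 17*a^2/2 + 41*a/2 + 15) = a^2 + 7*a/2 + 3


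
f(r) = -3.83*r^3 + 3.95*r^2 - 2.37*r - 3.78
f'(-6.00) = -463.41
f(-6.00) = 979.92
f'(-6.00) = -463.41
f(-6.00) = 979.92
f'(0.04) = -2.07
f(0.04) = -3.87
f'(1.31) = -11.74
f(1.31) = -8.72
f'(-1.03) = -22.70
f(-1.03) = 7.04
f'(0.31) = -1.03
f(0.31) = -4.25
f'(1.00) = -5.96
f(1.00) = -6.03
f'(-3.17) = -142.87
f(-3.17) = 165.43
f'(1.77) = -24.38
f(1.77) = -16.84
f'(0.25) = -1.11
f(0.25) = -4.19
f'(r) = -11.49*r^2 + 7.9*r - 2.37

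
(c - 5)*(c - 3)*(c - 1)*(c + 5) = c^4 - 4*c^3 - 22*c^2 + 100*c - 75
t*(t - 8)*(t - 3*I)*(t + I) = t^4 - 8*t^3 - 2*I*t^3 + 3*t^2 + 16*I*t^2 - 24*t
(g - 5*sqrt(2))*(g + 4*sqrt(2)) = g^2 - sqrt(2)*g - 40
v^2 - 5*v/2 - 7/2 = (v - 7/2)*(v + 1)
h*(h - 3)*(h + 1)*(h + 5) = h^4 + 3*h^3 - 13*h^2 - 15*h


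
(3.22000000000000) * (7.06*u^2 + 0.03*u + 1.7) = 22.7332*u^2 + 0.0966*u + 5.474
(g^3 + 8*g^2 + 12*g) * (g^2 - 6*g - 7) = g^5 + 2*g^4 - 43*g^3 - 128*g^2 - 84*g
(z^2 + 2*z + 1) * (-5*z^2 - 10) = -5*z^4 - 10*z^3 - 15*z^2 - 20*z - 10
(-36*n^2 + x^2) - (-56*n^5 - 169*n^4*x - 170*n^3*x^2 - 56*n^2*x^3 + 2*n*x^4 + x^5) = 56*n^5 + 169*n^4*x + 170*n^3*x^2 + 56*n^2*x^3 - 36*n^2 - 2*n*x^4 - x^5 + x^2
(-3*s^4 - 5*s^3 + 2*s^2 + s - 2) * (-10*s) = 30*s^5 + 50*s^4 - 20*s^3 - 10*s^2 + 20*s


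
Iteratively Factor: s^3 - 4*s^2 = (s)*(s^2 - 4*s) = s*(s - 4)*(s)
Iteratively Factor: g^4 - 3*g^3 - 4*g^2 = (g)*(g^3 - 3*g^2 - 4*g) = g*(g + 1)*(g^2 - 4*g) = g*(g - 4)*(g + 1)*(g)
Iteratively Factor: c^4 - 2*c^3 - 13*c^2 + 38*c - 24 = (c + 4)*(c^3 - 6*c^2 + 11*c - 6) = (c - 1)*(c + 4)*(c^2 - 5*c + 6) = (c - 2)*(c - 1)*(c + 4)*(c - 3)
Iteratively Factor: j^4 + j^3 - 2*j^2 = (j)*(j^3 + j^2 - 2*j) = j*(j - 1)*(j^2 + 2*j) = j*(j - 1)*(j + 2)*(j)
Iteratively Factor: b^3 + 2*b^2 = (b + 2)*(b^2) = b*(b + 2)*(b)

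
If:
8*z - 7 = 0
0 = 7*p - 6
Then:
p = 6/7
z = 7/8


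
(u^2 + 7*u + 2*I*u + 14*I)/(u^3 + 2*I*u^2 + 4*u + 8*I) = (u + 7)/(u^2 + 4)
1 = 1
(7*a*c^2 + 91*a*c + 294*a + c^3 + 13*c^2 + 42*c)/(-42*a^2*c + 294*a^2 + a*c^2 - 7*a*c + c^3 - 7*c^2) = (-c^2 - 13*c - 42)/(6*a*c - 42*a - c^2 + 7*c)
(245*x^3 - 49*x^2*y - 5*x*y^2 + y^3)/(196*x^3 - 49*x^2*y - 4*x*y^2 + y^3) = (5*x - y)/(4*x - y)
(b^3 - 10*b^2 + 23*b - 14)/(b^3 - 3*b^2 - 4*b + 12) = (b^2 - 8*b + 7)/(b^2 - b - 6)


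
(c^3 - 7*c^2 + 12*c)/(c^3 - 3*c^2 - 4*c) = (c - 3)/(c + 1)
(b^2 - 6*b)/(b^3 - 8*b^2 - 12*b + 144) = b/(b^2 - 2*b - 24)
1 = 1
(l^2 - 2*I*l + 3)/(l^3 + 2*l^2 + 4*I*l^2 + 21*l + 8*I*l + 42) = (l + I)/(l^2 + l*(2 + 7*I) + 14*I)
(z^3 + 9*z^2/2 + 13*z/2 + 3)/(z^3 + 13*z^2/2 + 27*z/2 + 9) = (z + 1)/(z + 3)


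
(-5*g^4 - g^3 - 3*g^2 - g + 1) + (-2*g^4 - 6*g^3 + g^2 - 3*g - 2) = -7*g^4 - 7*g^3 - 2*g^2 - 4*g - 1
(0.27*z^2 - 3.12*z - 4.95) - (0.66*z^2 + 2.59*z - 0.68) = -0.39*z^2 - 5.71*z - 4.27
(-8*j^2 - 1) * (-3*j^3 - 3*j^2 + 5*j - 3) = 24*j^5 + 24*j^4 - 37*j^3 + 27*j^2 - 5*j + 3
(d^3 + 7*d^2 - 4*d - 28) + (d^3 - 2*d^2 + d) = 2*d^3 + 5*d^2 - 3*d - 28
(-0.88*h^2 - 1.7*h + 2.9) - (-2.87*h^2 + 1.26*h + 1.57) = 1.99*h^2 - 2.96*h + 1.33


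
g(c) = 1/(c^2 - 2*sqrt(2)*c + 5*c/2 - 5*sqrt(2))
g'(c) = (-2*c - 5/2 + 2*sqrt(2))/(c^2 - 2*sqrt(2)*c + 5*c/2 - 5*sqrt(2))^2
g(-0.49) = -0.15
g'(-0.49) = 0.03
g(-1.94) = -0.37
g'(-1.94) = 0.59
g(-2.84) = 0.52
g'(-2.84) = 1.62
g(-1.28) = -0.20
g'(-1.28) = 0.11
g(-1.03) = -0.18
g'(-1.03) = 0.07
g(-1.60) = -0.25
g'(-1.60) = 0.22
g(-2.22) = -0.71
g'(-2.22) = 2.39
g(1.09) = -0.16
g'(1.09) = -0.05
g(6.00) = 0.04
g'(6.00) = -0.02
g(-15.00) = 0.00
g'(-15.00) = 0.00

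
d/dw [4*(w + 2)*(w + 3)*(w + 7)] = 12*w^2 + 96*w + 164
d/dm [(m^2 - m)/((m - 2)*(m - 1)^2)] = (2 - m^2)/(m^4 - 6*m^3 + 13*m^2 - 12*m + 4)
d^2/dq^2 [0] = 0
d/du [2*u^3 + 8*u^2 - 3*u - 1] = 6*u^2 + 16*u - 3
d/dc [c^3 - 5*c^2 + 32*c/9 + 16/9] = 3*c^2 - 10*c + 32/9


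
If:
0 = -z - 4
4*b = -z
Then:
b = 1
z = -4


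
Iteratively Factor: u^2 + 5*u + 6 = (u + 3)*(u + 2)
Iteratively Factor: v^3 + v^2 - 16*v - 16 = (v + 4)*(v^2 - 3*v - 4) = (v + 1)*(v + 4)*(v - 4)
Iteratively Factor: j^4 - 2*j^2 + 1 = (j + 1)*(j^3 - j^2 - j + 1) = (j - 1)*(j + 1)*(j^2 - 1) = (j - 1)*(j + 1)^2*(j - 1)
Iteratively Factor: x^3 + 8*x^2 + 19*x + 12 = (x + 3)*(x^2 + 5*x + 4) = (x + 3)*(x + 4)*(x + 1)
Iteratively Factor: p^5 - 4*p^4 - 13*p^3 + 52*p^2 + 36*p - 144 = (p - 3)*(p^4 - p^3 - 16*p^2 + 4*p + 48) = (p - 3)*(p + 2)*(p^3 - 3*p^2 - 10*p + 24) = (p - 3)*(p - 2)*(p + 2)*(p^2 - p - 12) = (p - 4)*(p - 3)*(p - 2)*(p + 2)*(p + 3)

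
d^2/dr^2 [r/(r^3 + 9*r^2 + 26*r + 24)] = 2*(r*(3*r^2 + 18*r + 26)^2 - (3*r^2 + 3*r*(r + 3) + 18*r + 26)*(r^3 + 9*r^2 + 26*r + 24))/(r^3 + 9*r^2 + 26*r + 24)^3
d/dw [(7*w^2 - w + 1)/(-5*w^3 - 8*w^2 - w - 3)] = (35*w^4 - 10*w^3 - 26*w + 4)/(25*w^6 + 80*w^5 + 74*w^4 + 46*w^3 + 49*w^2 + 6*w + 9)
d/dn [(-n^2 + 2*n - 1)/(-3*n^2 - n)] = (7*n^2 - 6*n - 1)/(n^2*(9*n^2 + 6*n + 1))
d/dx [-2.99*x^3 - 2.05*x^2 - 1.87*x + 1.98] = -8.97*x^2 - 4.1*x - 1.87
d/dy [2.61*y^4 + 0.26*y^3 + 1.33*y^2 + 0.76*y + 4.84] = 10.44*y^3 + 0.78*y^2 + 2.66*y + 0.76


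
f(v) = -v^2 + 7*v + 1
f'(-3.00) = 13.00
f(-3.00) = -29.00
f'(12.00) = -17.00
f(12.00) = -59.00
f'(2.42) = 2.16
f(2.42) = 12.08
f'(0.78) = 5.44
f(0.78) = 5.85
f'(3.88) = -0.76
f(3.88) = 13.11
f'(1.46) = 4.08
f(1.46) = 9.09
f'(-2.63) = 12.26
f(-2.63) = -24.33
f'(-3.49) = 13.98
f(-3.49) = -35.61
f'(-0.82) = 8.64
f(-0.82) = -5.41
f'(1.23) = 4.54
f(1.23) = 8.10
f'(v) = 7 - 2*v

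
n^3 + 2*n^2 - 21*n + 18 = (n - 3)*(n - 1)*(n + 6)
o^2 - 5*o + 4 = (o - 4)*(o - 1)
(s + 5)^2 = s^2 + 10*s + 25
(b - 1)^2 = b^2 - 2*b + 1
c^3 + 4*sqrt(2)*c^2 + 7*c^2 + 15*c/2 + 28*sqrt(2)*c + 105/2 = (c + 7)*(c + 3*sqrt(2)/2)*(c + 5*sqrt(2)/2)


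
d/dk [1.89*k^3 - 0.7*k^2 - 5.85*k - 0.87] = 5.67*k^2 - 1.4*k - 5.85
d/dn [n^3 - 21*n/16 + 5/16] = 3*n^2 - 21/16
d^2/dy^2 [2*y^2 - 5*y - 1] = 4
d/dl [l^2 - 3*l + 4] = 2*l - 3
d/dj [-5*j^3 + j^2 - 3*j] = -15*j^2 + 2*j - 3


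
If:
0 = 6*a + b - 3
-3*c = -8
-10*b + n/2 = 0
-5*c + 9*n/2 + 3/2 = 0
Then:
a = 1549/3240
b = 71/540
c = 8/3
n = 71/27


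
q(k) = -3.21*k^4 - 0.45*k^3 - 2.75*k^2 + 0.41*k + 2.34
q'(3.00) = -374.92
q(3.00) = -293.34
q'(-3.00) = 351.44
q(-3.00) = -271.50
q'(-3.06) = 372.50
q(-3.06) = -293.21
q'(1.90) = -102.98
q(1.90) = -51.73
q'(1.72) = -78.38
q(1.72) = -35.47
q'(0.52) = -4.62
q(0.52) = 1.51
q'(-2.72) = 263.77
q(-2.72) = -185.77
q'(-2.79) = 284.10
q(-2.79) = -204.94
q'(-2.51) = 208.75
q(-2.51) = -136.31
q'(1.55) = -59.17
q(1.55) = -23.84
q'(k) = -12.84*k^3 - 1.35*k^2 - 5.5*k + 0.41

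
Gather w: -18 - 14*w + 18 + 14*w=0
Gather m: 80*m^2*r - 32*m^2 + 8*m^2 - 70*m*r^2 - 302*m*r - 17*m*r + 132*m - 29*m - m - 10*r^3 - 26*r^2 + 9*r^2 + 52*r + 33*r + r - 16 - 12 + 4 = m^2*(80*r - 24) + m*(-70*r^2 - 319*r + 102) - 10*r^3 - 17*r^2 + 86*r - 24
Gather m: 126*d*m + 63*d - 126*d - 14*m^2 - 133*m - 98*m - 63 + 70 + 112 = -63*d - 14*m^2 + m*(126*d - 231) + 119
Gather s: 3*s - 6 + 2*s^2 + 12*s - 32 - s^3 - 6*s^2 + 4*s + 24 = -s^3 - 4*s^2 + 19*s - 14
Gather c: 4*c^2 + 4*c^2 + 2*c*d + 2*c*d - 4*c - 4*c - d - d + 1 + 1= 8*c^2 + c*(4*d - 8) - 2*d + 2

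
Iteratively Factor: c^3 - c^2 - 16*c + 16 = (c - 4)*(c^2 + 3*c - 4) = (c - 4)*(c + 4)*(c - 1)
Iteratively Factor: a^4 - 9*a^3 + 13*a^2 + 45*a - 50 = (a - 5)*(a^3 - 4*a^2 - 7*a + 10) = (a - 5)*(a + 2)*(a^2 - 6*a + 5) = (a - 5)*(a - 1)*(a + 2)*(a - 5)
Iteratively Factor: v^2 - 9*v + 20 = (v - 5)*(v - 4)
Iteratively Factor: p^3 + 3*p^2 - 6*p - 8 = (p + 4)*(p^2 - p - 2) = (p + 1)*(p + 4)*(p - 2)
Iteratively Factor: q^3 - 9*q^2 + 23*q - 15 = (q - 5)*(q^2 - 4*q + 3) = (q - 5)*(q - 3)*(q - 1)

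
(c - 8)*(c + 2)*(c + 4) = c^3 - 2*c^2 - 40*c - 64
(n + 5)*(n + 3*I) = n^2 + 5*n + 3*I*n + 15*I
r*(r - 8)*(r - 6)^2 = r^4 - 20*r^3 + 132*r^2 - 288*r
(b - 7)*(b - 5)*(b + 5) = b^3 - 7*b^2 - 25*b + 175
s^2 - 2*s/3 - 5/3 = (s - 5/3)*(s + 1)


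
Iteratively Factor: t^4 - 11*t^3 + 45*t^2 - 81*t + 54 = (t - 2)*(t^3 - 9*t^2 + 27*t - 27) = (t - 3)*(t - 2)*(t^2 - 6*t + 9) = (t - 3)^2*(t - 2)*(t - 3)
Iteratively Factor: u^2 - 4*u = (u)*(u - 4)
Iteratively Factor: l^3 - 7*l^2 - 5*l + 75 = (l + 3)*(l^2 - 10*l + 25) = (l - 5)*(l + 3)*(l - 5)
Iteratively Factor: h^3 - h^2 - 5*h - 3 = (h - 3)*(h^2 + 2*h + 1) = (h - 3)*(h + 1)*(h + 1)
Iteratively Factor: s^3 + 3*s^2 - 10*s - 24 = (s + 4)*(s^2 - s - 6) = (s - 3)*(s + 4)*(s + 2)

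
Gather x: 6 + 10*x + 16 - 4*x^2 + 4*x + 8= -4*x^2 + 14*x + 30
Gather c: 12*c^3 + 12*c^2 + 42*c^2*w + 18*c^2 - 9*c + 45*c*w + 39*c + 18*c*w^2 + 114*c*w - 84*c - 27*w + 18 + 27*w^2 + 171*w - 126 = 12*c^3 + c^2*(42*w + 30) + c*(18*w^2 + 159*w - 54) + 27*w^2 + 144*w - 108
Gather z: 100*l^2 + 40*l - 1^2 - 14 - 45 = 100*l^2 + 40*l - 60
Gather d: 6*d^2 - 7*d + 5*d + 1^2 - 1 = 6*d^2 - 2*d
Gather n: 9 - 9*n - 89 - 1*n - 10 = -10*n - 90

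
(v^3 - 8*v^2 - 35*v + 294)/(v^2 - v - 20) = (-v^3 + 8*v^2 + 35*v - 294)/(-v^2 + v + 20)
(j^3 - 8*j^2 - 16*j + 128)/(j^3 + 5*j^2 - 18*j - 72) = (j^2 - 4*j - 32)/(j^2 + 9*j + 18)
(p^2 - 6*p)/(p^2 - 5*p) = (p - 6)/(p - 5)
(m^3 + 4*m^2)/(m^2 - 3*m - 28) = m^2/(m - 7)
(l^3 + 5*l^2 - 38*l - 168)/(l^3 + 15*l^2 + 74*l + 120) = (l^2 + l - 42)/(l^2 + 11*l + 30)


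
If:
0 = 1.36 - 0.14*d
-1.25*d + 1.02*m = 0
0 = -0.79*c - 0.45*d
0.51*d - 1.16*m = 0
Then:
No Solution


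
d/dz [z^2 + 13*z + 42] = 2*z + 13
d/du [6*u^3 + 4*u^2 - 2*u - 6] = 18*u^2 + 8*u - 2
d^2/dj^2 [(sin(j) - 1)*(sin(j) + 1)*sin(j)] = (7 - 9*sin(j)^2)*sin(j)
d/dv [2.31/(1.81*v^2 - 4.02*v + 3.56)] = (9.2862 - 8.3622*v)/(1.81*v^2 - 4.02*v + 3.56)^2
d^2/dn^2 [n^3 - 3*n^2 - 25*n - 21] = 6*n - 6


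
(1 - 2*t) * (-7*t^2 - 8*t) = 14*t^3 + 9*t^2 - 8*t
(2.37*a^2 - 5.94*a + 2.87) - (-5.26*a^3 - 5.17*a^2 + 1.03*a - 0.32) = 5.26*a^3 + 7.54*a^2 - 6.97*a + 3.19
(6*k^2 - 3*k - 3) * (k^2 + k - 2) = 6*k^4 + 3*k^3 - 18*k^2 + 3*k + 6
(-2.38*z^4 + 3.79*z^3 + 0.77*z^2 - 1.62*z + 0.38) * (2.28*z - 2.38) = -5.4264*z^5 + 14.3056*z^4 - 7.2646*z^3 - 5.5262*z^2 + 4.722*z - 0.9044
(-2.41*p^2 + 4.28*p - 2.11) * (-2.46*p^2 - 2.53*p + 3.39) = 5.9286*p^4 - 4.4315*p^3 - 13.8077*p^2 + 19.8475*p - 7.1529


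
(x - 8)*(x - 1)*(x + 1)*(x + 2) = x^4 - 6*x^3 - 17*x^2 + 6*x + 16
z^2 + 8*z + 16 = (z + 4)^2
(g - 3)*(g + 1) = g^2 - 2*g - 3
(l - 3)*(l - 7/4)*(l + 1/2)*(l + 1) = l^4 - 13*l^3/4 - 11*l^2/8 + 11*l/2 + 21/8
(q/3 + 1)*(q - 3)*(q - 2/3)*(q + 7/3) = q^4/3 + 5*q^3/9 - 95*q^2/27 - 5*q + 14/3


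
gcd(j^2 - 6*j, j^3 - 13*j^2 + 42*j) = j^2 - 6*j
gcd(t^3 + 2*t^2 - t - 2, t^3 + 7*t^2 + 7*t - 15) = t - 1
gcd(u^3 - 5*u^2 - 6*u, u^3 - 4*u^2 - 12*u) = u^2 - 6*u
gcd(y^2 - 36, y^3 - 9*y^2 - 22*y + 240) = y - 6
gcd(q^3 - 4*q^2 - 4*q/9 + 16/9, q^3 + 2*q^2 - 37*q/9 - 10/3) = q + 2/3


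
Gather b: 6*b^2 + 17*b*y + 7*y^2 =6*b^2 + 17*b*y + 7*y^2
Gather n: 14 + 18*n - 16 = 18*n - 2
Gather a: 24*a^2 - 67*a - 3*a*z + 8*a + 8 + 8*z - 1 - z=24*a^2 + a*(-3*z - 59) + 7*z + 7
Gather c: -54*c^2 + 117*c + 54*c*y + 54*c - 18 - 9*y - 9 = -54*c^2 + c*(54*y + 171) - 9*y - 27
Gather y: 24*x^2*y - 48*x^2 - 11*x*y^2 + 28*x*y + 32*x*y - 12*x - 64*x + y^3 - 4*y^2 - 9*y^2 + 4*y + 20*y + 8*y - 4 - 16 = -48*x^2 - 76*x + y^3 + y^2*(-11*x - 13) + y*(24*x^2 + 60*x + 32) - 20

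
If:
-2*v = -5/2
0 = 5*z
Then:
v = 5/4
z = 0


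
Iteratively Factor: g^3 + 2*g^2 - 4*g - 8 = (g + 2)*(g^2 - 4) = (g - 2)*(g + 2)*(g + 2)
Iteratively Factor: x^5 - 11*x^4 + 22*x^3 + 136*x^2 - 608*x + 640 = (x + 4)*(x^4 - 15*x^3 + 82*x^2 - 192*x + 160) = (x - 2)*(x + 4)*(x^3 - 13*x^2 + 56*x - 80) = (x - 4)*(x - 2)*(x + 4)*(x^2 - 9*x + 20) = (x - 4)^2*(x - 2)*(x + 4)*(x - 5)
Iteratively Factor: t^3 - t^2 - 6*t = (t)*(t^2 - t - 6) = t*(t - 3)*(t + 2)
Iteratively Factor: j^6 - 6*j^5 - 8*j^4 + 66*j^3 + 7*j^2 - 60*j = (j + 1)*(j^5 - 7*j^4 - j^3 + 67*j^2 - 60*j) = j*(j + 1)*(j^4 - 7*j^3 - j^2 + 67*j - 60) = j*(j - 5)*(j + 1)*(j^3 - 2*j^2 - 11*j + 12) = j*(j - 5)*(j - 1)*(j + 1)*(j^2 - j - 12) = j*(j - 5)*(j - 4)*(j - 1)*(j + 1)*(j + 3)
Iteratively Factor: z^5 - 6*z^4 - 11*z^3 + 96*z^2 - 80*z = (z - 4)*(z^4 - 2*z^3 - 19*z^2 + 20*z) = (z - 5)*(z - 4)*(z^3 + 3*z^2 - 4*z) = (z - 5)*(z - 4)*(z - 1)*(z^2 + 4*z) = z*(z - 5)*(z - 4)*(z - 1)*(z + 4)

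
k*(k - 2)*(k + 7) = k^3 + 5*k^2 - 14*k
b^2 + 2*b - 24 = (b - 4)*(b + 6)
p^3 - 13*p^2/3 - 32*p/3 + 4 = (p - 6)*(p - 1/3)*(p + 2)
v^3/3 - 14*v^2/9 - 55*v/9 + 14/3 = (v/3 + 1)*(v - 7)*(v - 2/3)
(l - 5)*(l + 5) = l^2 - 25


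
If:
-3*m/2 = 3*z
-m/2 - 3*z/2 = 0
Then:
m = 0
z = 0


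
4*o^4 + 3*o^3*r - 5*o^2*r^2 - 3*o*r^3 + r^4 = (-4*o + r)*(-o + r)*(o + r)^2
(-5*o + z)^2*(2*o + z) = 50*o^3 + 5*o^2*z - 8*o*z^2 + z^3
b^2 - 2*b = b*(b - 2)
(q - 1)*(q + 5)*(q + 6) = q^3 + 10*q^2 + 19*q - 30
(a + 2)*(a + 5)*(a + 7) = a^3 + 14*a^2 + 59*a + 70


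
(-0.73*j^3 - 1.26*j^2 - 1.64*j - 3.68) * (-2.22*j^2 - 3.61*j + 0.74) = 1.6206*j^5 + 5.4325*j^4 + 7.6492*j^3 + 13.1576*j^2 + 12.0712*j - 2.7232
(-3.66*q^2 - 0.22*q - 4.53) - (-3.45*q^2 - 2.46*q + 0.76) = -0.21*q^2 + 2.24*q - 5.29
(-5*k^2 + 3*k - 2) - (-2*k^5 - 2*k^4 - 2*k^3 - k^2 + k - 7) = 2*k^5 + 2*k^4 + 2*k^3 - 4*k^2 + 2*k + 5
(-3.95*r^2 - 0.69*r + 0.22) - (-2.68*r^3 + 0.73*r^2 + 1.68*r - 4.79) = 2.68*r^3 - 4.68*r^2 - 2.37*r + 5.01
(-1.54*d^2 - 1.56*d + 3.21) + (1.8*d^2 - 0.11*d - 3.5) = 0.26*d^2 - 1.67*d - 0.29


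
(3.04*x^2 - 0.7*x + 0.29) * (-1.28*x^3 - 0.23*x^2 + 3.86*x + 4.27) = -3.8912*x^5 + 0.1968*x^4 + 11.5242*x^3 + 10.2121*x^2 - 1.8696*x + 1.2383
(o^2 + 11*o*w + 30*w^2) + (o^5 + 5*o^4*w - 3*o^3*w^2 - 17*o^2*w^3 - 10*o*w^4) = o^5 + 5*o^4*w - 3*o^3*w^2 - 17*o^2*w^3 + o^2 - 10*o*w^4 + 11*o*w + 30*w^2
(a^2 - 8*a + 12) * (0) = 0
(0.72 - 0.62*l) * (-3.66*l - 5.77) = 2.2692*l^2 + 0.9422*l - 4.1544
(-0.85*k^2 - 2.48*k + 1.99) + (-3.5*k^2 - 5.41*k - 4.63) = -4.35*k^2 - 7.89*k - 2.64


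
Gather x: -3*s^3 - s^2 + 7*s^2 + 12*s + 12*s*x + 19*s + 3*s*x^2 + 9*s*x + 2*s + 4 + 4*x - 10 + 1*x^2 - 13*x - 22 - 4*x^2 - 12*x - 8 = -3*s^3 + 6*s^2 + 33*s + x^2*(3*s - 3) + x*(21*s - 21) - 36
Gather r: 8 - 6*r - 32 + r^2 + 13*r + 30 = r^2 + 7*r + 6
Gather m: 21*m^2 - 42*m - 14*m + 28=21*m^2 - 56*m + 28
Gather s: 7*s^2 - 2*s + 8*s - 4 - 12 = 7*s^2 + 6*s - 16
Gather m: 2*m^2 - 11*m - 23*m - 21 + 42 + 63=2*m^2 - 34*m + 84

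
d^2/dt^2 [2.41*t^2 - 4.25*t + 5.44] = 4.82000000000000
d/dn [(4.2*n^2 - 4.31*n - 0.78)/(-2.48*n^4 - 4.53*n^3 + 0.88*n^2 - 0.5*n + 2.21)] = (20.832*n^5 - 13.0404*n^4 - 46.7862*n^3 - 8.9074*n^2 + 19.9368*n - 9.9151)/(6.1504*n^8 + 22.4688*n^7 + 16.1561*n^6 - 5.4928*n^5 - 5.6572*n^4 - 20.9026*n^3 + 4.1396*n^2 - 2.21*n + 4.8841)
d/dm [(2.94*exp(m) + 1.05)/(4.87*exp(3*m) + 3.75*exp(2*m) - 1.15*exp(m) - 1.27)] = (-(2.94*exp(m) + 1.05)*(14.61*exp(2*m) + 7.5*exp(m) - 1.15) + 14.3178*exp(3*m) + 11.025*exp(2*m) - 3.381*exp(m) - 3.7338)*exp(m)/(4.87*exp(3*m) + 3.75*exp(2*m) - 1.15*exp(m) - 1.27)^2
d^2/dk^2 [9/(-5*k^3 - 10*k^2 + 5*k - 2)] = 90*((3*k + 2)*(5*k^3 + 10*k^2 - 5*k + 2) - 5*(3*k^2 + 4*k - 1)^2)/(5*k^3 + 10*k^2 - 5*k + 2)^3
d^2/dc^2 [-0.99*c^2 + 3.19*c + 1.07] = -1.98000000000000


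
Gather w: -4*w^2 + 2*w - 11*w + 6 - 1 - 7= -4*w^2 - 9*w - 2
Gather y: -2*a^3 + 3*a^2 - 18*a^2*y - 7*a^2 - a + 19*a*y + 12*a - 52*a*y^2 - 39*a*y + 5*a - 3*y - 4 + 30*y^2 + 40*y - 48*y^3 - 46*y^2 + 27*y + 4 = -2*a^3 - 4*a^2 + 16*a - 48*y^3 + y^2*(-52*a - 16) + y*(-18*a^2 - 20*a + 64)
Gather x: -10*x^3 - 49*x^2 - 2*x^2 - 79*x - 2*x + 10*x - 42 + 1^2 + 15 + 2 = -10*x^3 - 51*x^2 - 71*x - 24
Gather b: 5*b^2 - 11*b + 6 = 5*b^2 - 11*b + 6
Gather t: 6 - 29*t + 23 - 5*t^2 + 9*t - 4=-5*t^2 - 20*t + 25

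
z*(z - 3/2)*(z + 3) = z^3 + 3*z^2/2 - 9*z/2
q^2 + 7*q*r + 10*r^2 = (q + 2*r)*(q + 5*r)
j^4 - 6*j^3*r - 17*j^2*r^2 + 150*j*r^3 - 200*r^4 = (j - 5*r)*(j - 4*r)*(j - 2*r)*(j + 5*r)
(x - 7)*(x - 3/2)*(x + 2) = x^3 - 13*x^2/2 - 13*x/2 + 21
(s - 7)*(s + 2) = s^2 - 5*s - 14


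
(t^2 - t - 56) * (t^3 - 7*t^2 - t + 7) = t^5 - 8*t^4 - 50*t^3 + 400*t^2 + 49*t - 392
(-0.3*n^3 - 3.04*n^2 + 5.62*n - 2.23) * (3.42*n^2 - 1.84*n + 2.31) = -1.026*n^5 - 9.8448*n^4 + 24.121*n^3 - 24.9898*n^2 + 17.0854*n - 5.1513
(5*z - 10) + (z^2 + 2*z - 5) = z^2 + 7*z - 15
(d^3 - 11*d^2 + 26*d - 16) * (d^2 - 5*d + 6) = d^5 - 16*d^4 + 87*d^3 - 212*d^2 + 236*d - 96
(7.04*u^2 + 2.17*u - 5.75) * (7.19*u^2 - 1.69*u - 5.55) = 50.6176*u^4 + 3.7047*u^3 - 84.0818*u^2 - 2.326*u + 31.9125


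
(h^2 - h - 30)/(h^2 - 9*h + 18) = (h + 5)/(h - 3)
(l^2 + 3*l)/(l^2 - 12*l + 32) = l*(l + 3)/(l^2 - 12*l + 32)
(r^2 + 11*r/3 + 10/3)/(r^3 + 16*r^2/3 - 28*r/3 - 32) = (3*r + 5)/(3*r^2 + 10*r - 48)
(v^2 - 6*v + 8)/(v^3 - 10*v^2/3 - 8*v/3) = 3*(v - 2)/(v*(3*v + 2))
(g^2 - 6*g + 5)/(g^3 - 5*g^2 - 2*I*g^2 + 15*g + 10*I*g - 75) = (g - 1)/(g^2 - 2*I*g + 15)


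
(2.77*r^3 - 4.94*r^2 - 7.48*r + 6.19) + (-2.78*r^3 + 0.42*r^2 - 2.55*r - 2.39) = -0.00999999999999979*r^3 - 4.52*r^2 - 10.03*r + 3.8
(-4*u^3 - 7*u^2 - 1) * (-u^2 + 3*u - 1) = 4*u^5 - 5*u^4 - 17*u^3 + 8*u^2 - 3*u + 1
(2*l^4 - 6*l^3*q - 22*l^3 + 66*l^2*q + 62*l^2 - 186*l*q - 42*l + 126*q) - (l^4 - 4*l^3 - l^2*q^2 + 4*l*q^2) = l^4 - 6*l^3*q - 18*l^3 + l^2*q^2 + 66*l^2*q + 62*l^2 - 4*l*q^2 - 186*l*q - 42*l + 126*q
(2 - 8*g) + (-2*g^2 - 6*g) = -2*g^2 - 14*g + 2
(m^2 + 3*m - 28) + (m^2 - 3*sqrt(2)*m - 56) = 2*m^2 - 3*sqrt(2)*m + 3*m - 84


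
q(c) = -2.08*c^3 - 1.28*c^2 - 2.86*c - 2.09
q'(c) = -6.24*c^2 - 2.56*c - 2.86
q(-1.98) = 14.70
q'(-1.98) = -22.25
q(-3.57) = 86.45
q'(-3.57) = -73.25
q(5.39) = -380.40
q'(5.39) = -197.94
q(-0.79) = 0.40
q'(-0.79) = -4.73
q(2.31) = -41.17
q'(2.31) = -42.07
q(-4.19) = 140.43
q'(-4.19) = -101.68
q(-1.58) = 7.44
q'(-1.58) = -14.39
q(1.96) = -28.27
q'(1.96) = -31.85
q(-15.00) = 6772.81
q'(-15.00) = -1368.46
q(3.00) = -78.35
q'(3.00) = -66.70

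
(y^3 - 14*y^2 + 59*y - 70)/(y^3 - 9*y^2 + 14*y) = (y - 5)/y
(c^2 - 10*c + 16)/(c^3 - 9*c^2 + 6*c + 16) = 1/(c + 1)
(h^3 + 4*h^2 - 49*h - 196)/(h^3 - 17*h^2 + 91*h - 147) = (h^2 + 11*h + 28)/(h^2 - 10*h + 21)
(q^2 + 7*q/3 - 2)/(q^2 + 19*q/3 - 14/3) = (q + 3)/(q + 7)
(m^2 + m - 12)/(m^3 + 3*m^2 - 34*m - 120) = (m - 3)/(m^2 - m - 30)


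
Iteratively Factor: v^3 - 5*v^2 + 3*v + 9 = (v - 3)*(v^2 - 2*v - 3) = (v - 3)*(v + 1)*(v - 3)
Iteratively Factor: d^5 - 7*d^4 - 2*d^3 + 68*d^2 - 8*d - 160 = (d - 2)*(d^4 - 5*d^3 - 12*d^2 + 44*d + 80) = (d - 2)*(d + 2)*(d^3 - 7*d^2 + 2*d + 40) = (d - 4)*(d - 2)*(d + 2)*(d^2 - 3*d - 10) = (d - 4)*(d - 2)*(d + 2)^2*(d - 5)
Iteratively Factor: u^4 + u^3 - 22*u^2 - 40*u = (u + 4)*(u^3 - 3*u^2 - 10*u) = u*(u + 4)*(u^2 - 3*u - 10) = u*(u - 5)*(u + 4)*(u + 2)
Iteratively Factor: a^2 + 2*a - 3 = (a - 1)*(a + 3)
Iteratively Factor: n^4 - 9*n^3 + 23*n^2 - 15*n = (n - 1)*(n^3 - 8*n^2 + 15*n) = n*(n - 1)*(n^2 - 8*n + 15) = n*(n - 3)*(n - 1)*(n - 5)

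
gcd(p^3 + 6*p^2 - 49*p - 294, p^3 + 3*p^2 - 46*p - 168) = p^2 - p - 42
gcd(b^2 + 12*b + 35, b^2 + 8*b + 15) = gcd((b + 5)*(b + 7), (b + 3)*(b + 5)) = b + 5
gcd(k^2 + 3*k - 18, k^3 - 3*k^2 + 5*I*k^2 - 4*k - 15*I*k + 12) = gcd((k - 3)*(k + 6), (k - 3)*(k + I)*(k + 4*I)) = k - 3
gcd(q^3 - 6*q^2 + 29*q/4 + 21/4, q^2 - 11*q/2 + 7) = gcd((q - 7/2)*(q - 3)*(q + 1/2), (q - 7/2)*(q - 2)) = q - 7/2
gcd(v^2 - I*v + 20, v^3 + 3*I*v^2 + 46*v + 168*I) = v + 4*I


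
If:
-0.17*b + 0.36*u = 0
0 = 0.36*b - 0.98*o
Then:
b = 2.11764705882353*u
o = 0.777911164465786*u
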